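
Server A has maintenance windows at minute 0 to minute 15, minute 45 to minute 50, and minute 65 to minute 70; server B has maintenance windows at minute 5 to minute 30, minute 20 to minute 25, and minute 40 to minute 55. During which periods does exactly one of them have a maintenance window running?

minute 0 to minute 5, minute 15 to minute 30, minute 40 to minute 45, minute 50 to minute 55, minute 65 to minute 70

Merge the second list: minute 5 to minute 30, minute 40 to minute 55.
A \ B = minute 0 to minute 5, minute 65 to minute 70.
B \ A = minute 15 to minute 30, minute 40 to minute 45, minute 50 to minute 55.
Union of the two gives the symmetric difference.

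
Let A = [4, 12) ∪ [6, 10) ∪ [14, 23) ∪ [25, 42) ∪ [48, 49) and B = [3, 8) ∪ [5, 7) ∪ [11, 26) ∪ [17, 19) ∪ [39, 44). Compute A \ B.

[8, 11) ∪ [26, 39) ∪ [48, 49)

A, merged: [4, 12), [14, 23), [25, 42), [48, 49).
B, merged: [3, 8), [11, 26), [39, 44).
[4, 12) minus B → [8, 11).
[14, 23): fully covered by B → removed.
[25, 42) minus B → [26, 39).
[48, 49): no B overlap → unchanged.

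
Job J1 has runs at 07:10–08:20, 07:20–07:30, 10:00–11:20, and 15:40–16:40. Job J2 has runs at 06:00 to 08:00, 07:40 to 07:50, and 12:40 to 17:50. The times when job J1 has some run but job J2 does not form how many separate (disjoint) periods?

2

Merge the first list: 07:10-08:20, 10:00-11:20, 15:40-16:40.
Merge the second list: 06:00-08:00, 12:40-17:50.
A \ B = 08:00-08:20, 10:00-11:20.
That is 2 disjoint pieces.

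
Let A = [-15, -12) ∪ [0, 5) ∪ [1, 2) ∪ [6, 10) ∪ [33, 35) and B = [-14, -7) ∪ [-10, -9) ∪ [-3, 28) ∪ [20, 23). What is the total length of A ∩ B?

Merge the first list: [-15, -12), [0, 5), [6, 10), [33, 35).
Merge the second list: [-14, -7), [-3, 28).
A ∩ B = [-14, -12), [0, 5), [6, 10).
Total: 2 + 5 + 4 = 11.

11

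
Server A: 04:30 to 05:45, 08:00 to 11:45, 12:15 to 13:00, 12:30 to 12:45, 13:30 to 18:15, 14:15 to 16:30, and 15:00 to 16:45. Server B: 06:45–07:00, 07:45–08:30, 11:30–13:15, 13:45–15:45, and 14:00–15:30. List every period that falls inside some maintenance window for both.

08:00–08:30, 11:30–11:45, 12:15–13:00, 13:45–15:45

A, merged: 04:30–05:45, 08:00–11:45, 12:15–13:00, 13:30–18:15.
B, merged: 06:45–07:00, 07:45–08:30, 11:30–13:15, 13:45–15:45.
04:30–05:45 falls entirely outside B.
08:00–11:45 overlaps B on 08:00–08:30, 11:30–11:45.
12:15–13:00 overlaps B on 12:15–13:00.
13:30–18:15 overlaps B on 13:45–15:45.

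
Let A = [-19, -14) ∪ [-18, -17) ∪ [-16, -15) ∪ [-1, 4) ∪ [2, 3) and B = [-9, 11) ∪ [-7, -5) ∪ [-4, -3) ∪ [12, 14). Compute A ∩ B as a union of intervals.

[-1, 4)

Merge the first list: [-19, -14), [-1, 4).
Merge the second list: [-9, 11), [12, 14).
[-19, -14): no overlap with the second set.
[-1, 4) meets the second set on [-1, 4).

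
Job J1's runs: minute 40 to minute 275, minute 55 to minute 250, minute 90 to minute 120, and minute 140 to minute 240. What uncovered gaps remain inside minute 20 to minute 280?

Covered (merged): minute 40 to minute 275.
Complement within minute 20 to minute 280: minute 20 to minute 40, minute 275 to minute 280.

minute 20 to minute 40, minute 275 to minute 280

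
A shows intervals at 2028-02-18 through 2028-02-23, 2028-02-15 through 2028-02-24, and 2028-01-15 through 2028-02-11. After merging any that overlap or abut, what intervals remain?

2028-01-15 through 2028-02-11, 2028-02-15 through 2028-02-24

Sort by start: 2028-01-15 through 2028-02-11, 2028-02-15 through 2028-02-24, 2028-02-18 through 2028-02-23.
2028-02-15 through 2028-02-24 is disjoint → start new block.
2028-02-18 through 2028-02-23 overlaps/touches 2028-02-15 through 2028-02-24 → extend to 2028-02-15 through 2028-02-24.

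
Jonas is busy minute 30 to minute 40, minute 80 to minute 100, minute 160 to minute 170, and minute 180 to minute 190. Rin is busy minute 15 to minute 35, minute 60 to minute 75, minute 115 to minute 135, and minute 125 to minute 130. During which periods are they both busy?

minute 30 to minute 35

Second set merges to minute 15 to minute 35, minute 60 to minute 75, minute 115 to minute 135.
minute 30 to minute 40 ∩ B → minute 30 to minute 35.
minute 80 to minute 100 meets no B interval.
minute 160 to minute 170 meets no B interval.
minute 180 to minute 190 meets no B interval.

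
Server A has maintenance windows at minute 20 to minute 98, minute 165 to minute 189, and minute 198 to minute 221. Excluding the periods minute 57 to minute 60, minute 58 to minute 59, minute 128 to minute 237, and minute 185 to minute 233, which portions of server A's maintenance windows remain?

minute 20 to minute 57, minute 60 to minute 98

Second set merges to minute 57 to minute 60, minute 128 to minute 237.
minute 20 to minute 98 with B removed leaves minute 20 to minute 57, minute 60 to minute 98.
minute 165 to minute 189 lies entirely inside B → drops out.
minute 198 to minute 221 lies entirely inside B → drops out.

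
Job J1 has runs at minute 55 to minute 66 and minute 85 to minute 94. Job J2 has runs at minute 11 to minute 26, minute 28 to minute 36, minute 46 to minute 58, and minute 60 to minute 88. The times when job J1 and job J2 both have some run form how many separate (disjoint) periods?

A ∩ B = minute 55 to minute 58, minute 60 to minute 66, minute 85 to minute 88.
That is 3 disjoint pieces.

3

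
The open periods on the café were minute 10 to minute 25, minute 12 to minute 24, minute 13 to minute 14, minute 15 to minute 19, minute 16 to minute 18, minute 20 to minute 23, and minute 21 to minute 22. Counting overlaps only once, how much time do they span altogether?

15 minutes

Merged: minute 10 to minute 25.
Length: 15 minutes.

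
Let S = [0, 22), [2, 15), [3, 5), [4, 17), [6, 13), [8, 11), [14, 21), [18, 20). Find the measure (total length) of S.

22

Merged: [0, 22).
Length: 22.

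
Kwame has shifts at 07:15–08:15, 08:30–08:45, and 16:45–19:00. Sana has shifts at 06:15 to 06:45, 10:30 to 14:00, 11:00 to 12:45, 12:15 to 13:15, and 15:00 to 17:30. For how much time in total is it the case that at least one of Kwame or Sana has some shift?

9 h 15 min

Merge the second list: 06:15–06:45, 10:30–14:00, 15:00–17:30.
A ∪ B = 06:15–06:45, 07:15–08:15, 08:30–08:45, 10:30–14:00, 15:00–19:00.
Total: 30 min + 1 h + 15 min + 3 h 30 min + 4 h = 9 h 15 min.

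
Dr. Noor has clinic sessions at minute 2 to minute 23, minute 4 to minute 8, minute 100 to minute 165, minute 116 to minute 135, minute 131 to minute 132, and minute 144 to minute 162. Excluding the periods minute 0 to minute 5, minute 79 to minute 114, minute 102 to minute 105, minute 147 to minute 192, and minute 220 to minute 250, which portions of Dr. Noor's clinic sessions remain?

First set merges to minute 2 to minute 23, minute 100 to minute 165.
Second set merges to minute 0 to minute 5, minute 79 to minute 114, minute 147 to minute 192, minute 220 to minute 250.
minute 2 to minute 23 minus B → minute 5 to minute 23.
minute 100 to minute 165 minus B → minute 114 to minute 147.

minute 5 to minute 23, minute 114 to minute 147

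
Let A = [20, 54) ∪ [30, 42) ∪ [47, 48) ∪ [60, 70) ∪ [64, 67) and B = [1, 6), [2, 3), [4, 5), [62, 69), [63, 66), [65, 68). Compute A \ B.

A, merged: [20, 54), [60, 70).
B, merged: [1, 6), [62, 69).
[20, 54): no B overlap → unchanged.
[60, 70) minus B → [60, 62), [69, 70).

[20, 54) ∪ [60, 62) ∪ [69, 70)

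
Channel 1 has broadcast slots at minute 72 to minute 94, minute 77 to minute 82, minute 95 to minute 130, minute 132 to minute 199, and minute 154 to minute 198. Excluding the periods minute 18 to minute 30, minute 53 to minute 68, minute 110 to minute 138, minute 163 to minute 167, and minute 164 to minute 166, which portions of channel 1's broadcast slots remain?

First set merges to minute 72 to minute 94, minute 95 to minute 130, minute 132 to minute 199.
Second set merges to minute 18 to minute 30, minute 53 to minute 68, minute 110 to minute 138, minute 163 to minute 167.
minute 72 to minute 94: no B overlap → unchanged.
minute 95 to minute 130 minus B → minute 95 to minute 110.
minute 132 to minute 199 minus B → minute 138 to minute 163, minute 167 to minute 199.

minute 72 to minute 94, minute 95 to minute 110, minute 138 to minute 163, minute 167 to minute 199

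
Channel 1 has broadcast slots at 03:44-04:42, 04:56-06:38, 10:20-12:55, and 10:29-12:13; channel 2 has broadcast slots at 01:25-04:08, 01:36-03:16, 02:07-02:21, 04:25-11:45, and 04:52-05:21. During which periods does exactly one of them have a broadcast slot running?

01:25–03:44, 04:08–04:25, 04:42–04:56, 06:38–10:20, 11:45–12:55

Merge the first list: 03:44–04:42, 04:56–06:38, 10:20–12:55.
Merge the second list: 01:25–04:08, 04:25–11:45.
Only in the first: 04:08–04:25, 11:45–12:55.
Only in the second: 01:25–03:44, 04:42–04:56, 06:38–10:20.
Together these are the periods covered by exactly one.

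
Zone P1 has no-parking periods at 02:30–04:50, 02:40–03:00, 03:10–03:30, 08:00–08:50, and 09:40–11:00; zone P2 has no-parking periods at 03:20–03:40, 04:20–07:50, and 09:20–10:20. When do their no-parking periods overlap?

A, merged: 02:30–04:50, 08:00–08:50, 09:40–11:00.
02:30–04:50 overlaps B on 03:20–03:40, 04:20–04:50.
08:00–08:50 falls entirely outside B.
09:40–11:00 overlaps B on 09:40–10:20.

03:20–03:40, 04:20–04:50, 09:40–10:20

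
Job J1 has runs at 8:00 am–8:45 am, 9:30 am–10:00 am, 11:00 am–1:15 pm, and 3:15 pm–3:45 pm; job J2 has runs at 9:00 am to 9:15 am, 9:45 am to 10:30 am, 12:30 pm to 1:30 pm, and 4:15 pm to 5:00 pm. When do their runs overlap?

8:00 am-8:45 am: no overlap with the second set.
9:30 am-10:00 am meets the second set on 9:45 am-10:00 am.
11:00 am-1:15 pm meets the second set on 12:30 pm-1:15 pm.
3:15 pm-3:45 pm: no overlap with the second set.

9:45 am-10:00 am, 12:30 pm-1:15 pm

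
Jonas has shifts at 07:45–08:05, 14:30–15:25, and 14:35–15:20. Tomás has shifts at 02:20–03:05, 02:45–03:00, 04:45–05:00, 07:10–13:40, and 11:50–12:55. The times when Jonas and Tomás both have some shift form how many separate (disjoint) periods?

1

First set merges to 07:45–08:05, 14:30–15:25.
Second set merges to 02:20–03:05, 04:45–05:00, 07:10–13:40.
A ∩ B = 07:45–08:05.
That is 1 disjoint piece.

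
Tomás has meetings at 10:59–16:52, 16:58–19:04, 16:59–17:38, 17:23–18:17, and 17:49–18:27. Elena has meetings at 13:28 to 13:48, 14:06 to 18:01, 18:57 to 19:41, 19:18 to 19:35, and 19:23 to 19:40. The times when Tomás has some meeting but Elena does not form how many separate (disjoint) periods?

3

Merge the first list: 10:59-16:52, 16:58-19:04.
Merge the second list: 13:28-13:48, 14:06-18:01, 18:57-19:41.
A \ B = 10:59-13:28, 13:48-14:06, 18:01-18:57.
That is 3 disjoint pieces.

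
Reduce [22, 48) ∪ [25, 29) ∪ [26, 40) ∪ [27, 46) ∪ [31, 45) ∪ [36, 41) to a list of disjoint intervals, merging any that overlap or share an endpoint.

[22, 48)

[25, 29) overlaps/touches [22, 48) → extend to [22, 48).
[26, 40) overlaps/touches [22, 48) → extend to [22, 48).
[27, 46) overlaps/touches [22, 48) → extend to [22, 48).
[31, 45) overlaps/touches [22, 48) → extend to [22, 48).
[36, 41) overlaps/touches [22, 48) → extend to [22, 48).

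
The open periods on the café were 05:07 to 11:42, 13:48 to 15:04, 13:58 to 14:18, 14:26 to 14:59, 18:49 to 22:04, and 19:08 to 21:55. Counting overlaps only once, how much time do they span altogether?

Merged: 05:07–11:42, 13:48–15:04, 18:49–22:04.
Lengths: 6 h 35 min + 1 h 16 min + 3 h 15 min = 11 h 6 min.

11 h 6 min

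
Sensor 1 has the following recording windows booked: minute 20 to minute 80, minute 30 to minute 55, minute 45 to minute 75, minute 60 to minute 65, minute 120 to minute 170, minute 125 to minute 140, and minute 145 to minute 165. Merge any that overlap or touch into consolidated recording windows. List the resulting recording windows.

minute 20 to minute 80, minute 120 to minute 170

minute 30 to minute 55 overlaps/touches minute 20 to minute 80 → extend to minute 20 to minute 80.
minute 45 to minute 75 overlaps/touches minute 20 to minute 80 → extend to minute 20 to minute 80.
minute 60 to minute 65 overlaps/touches minute 20 to minute 80 → extend to minute 20 to minute 80.
minute 120 to minute 170 is disjoint → start new block.
minute 125 to minute 140 overlaps/touches minute 120 to minute 170 → extend to minute 120 to minute 170.
minute 145 to minute 165 overlaps/touches minute 120 to minute 170 → extend to minute 120 to minute 170.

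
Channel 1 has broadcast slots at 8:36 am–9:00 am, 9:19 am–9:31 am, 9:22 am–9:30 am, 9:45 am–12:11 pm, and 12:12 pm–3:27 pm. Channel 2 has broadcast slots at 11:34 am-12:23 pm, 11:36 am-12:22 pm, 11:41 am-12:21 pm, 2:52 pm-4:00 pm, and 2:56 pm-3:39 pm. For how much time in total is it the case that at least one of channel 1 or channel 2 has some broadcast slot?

6 h 51 min

First set merges to 8:36 am–9:00 am, 9:19 am–9:31 am, 9:45 am–12:11 pm, 12:12 pm–3:27 pm.
Second set merges to 11:34 am–12:23 pm, 2:52 pm–4:00 pm.
A ∪ B = 8:36 am–9:00 am, 9:19 am–9:31 am, 9:45 am–4:00 pm.
Total: 24 min + 12 min + 6 h 15 min = 6 h 51 min.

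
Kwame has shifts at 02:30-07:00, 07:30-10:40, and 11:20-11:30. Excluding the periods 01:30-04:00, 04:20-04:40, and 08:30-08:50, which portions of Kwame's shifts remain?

04:00–04:20, 04:40–07:00, 07:30–08:30, 08:50–10:40, 11:20–11:30

02:30–07:00 \ B = 04:00–04:20, 04:40–07:00.
07:30–10:40 \ B = 07:30–08:30, 08:50–10:40.
11:20–11:30: nothing removed.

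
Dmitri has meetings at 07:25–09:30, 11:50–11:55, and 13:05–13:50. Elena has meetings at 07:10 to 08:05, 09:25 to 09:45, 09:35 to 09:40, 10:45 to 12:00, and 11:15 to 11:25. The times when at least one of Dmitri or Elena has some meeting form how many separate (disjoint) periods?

Merge the second list: 07:10–08:05, 09:25–09:45, 10:45–12:00.
A ∪ B = 07:10–09:45, 10:45–12:00, 13:05–13:50.
That is 3 disjoint pieces.

3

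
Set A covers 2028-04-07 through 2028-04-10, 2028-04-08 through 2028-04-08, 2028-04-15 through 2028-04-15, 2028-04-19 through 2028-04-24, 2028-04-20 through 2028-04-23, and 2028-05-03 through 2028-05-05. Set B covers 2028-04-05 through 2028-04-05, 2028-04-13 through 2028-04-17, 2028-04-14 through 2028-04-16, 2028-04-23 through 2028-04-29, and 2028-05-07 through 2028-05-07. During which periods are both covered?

Merge the first list: 2028-04-07 through 2028-04-10, 2028-04-15 through 2028-04-15, 2028-04-19 through 2028-04-24, 2028-05-03 through 2028-05-05.
Merge the second list: 2028-04-05 through 2028-04-05, 2028-04-13 through 2028-04-17, 2028-04-23 through 2028-04-29, 2028-05-07 through 2028-05-07.
2028-04-07 through 2028-04-10 meets no B interval.
2028-04-15 through 2028-04-15 ∩ B → 2028-04-15 through 2028-04-15.
2028-04-19 through 2028-04-24 ∩ B → 2028-04-23 through 2028-04-24.
2028-05-03 through 2028-05-05 meets no B interval.

2028-04-15 through 2028-04-15, 2028-04-23 through 2028-04-24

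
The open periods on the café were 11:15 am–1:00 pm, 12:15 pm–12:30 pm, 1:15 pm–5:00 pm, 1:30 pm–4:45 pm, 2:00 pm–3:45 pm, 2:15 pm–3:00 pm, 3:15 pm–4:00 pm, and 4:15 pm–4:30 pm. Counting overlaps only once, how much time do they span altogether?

5 h 30 min

Merged: 11:15 am–1:00 pm, 1:15 pm–5:00 pm.
Lengths: 1 h 45 min + 3 h 45 min = 5 h 30 min.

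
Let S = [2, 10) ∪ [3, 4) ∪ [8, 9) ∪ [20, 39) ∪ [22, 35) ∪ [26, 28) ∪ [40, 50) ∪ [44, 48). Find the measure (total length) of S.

Merged: [2, 10), [20, 39), [40, 50).
Lengths: 8 + 19 + 10 = 37.

37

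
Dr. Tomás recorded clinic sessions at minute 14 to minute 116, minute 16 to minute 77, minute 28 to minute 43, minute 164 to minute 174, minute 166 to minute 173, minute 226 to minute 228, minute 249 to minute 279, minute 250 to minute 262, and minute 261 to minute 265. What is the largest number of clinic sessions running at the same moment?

Walk the sorted start/end points keeping a running depth.
The depth first hits 3 at minute 28.

3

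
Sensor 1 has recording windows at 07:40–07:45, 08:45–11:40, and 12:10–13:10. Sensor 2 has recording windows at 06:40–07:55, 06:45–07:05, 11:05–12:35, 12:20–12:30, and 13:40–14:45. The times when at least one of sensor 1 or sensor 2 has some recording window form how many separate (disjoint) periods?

3

B, merged: 06:40–07:55, 11:05–12:35, 13:40–14:45.
A ∪ B = 06:40–07:55, 08:45–13:10, 13:40–14:45.
That is 3 disjoint pieces.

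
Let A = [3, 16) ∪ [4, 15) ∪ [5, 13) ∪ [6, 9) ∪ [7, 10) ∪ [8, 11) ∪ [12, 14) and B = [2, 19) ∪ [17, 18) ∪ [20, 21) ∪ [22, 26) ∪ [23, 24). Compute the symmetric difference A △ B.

A, merged: [3, 16).
B, merged: [2, 19), [20, 21), [22, 26).
A \ B = none.
B \ A = [2, 3), [16, 19), [20, 21), [22, 26).
Union of the two gives the symmetric difference.

[2, 3) ∪ [16, 19) ∪ [20, 21) ∪ [22, 26)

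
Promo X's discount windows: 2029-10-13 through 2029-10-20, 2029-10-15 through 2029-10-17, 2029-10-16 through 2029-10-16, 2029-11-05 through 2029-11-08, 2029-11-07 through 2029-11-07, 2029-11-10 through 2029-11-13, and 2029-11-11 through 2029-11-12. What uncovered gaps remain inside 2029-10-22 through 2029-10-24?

After merging, the occupied span is 2029-10-13 through 2029-10-20, 2029-11-05 through 2029-11-08, 2029-11-10 through 2029-11-13.
Complement within 2029-10-22 through 2029-10-24: 2029-10-22 through 2029-10-24.

2029-10-22 through 2029-10-24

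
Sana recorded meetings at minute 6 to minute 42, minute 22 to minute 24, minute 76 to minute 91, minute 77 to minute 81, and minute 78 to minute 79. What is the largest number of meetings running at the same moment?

3

Sweep endpoints in order; track running count of active intervals.
Peak of 3 reached at minute 78.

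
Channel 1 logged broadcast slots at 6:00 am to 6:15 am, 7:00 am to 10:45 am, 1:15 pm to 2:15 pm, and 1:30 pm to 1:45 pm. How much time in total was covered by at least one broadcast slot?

5 h

Merged: 6:00 am–6:15 am, 7:00 am–10:45 am, 1:15 pm–2:15 pm.
Lengths: 15 min + 3 h 45 min + 1 h = 5 h.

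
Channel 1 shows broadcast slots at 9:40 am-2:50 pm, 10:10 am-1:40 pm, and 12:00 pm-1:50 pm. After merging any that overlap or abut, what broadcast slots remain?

10:10 am–1:40 pm overlaps/touches 9:40 am–2:50 pm → extend to 9:40 am–2:50 pm.
12:00 pm–1:50 pm overlaps/touches 9:40 am–2:50 pm → extend to 9:40 am–2:50 pm.

9:40 am–2:50 pm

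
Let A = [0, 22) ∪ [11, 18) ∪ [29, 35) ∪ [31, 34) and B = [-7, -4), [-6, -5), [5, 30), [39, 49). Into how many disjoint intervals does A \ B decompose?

First set merges to [0, 22), [29, 35).
Second set merges to [-7, -4), [5, 30), [39, 49).
A \ B = [0, 5), [30, 35).
That is 2 disjoint pieces.

2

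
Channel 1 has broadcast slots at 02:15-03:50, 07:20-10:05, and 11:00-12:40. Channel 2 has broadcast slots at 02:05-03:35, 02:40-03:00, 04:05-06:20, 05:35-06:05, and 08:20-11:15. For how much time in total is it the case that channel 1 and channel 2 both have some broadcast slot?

3 h 20 min

Second set merges to 02:05-03:35, 04:05-06:20, 08:20-11:15.
A ∩ B = 02:15-03:35, 08:20-10:05, 11:00-11:15.
Total: 1 h 20 min + 1 h 45 min + 15 min = 3 h 20 min.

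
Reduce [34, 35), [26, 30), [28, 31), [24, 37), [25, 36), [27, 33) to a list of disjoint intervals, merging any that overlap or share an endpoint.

[24, 37)

Sort by start: [24, 37), [25, 36), [26, 30), [27, 33), [28, 31), [34, 35).
[25, 36) overlaps/touches [24, 37) → extend to [24, 37).
[26, 30) overlaps/touches [24, 37) → extend to [24, 37).
[27, 33) overlaps/touches [24, 37) → extend to [24, 37).
[28, 31) overlaps/touches [24, 37) → extend to [24, 37).
[34, 35) overlaps/touches [24, 37) → extend to [24, 37).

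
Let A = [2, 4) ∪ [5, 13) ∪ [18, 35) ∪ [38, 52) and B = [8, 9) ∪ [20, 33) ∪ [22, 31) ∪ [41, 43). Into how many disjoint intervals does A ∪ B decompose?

Second set merges to [8, 9), [20, 33), [41, 43).
A ∪ B = [2, 4), [5, 13), [18, 35), [38, 52).
That is 4 disjoint pieces.

4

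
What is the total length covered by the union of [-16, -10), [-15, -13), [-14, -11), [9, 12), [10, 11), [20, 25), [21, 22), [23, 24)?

14

Merged: [-16, -10), [9, 12), [20, 25).
Lengths: 6 + 3 + 5 = 14.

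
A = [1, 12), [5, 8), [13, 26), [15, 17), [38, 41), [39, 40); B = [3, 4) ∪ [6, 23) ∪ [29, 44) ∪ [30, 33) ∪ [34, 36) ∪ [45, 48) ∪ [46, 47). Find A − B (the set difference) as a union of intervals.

Merge the first list: [1, 12), [13, 26), [38, 41).
Merge the second list: [3, 4), [6, 23), [29, 44), [45, 48).
[1, 12) minus B → [1, 3), [4, 6).
[13, 26) minus B → [23, 26).
[38, 41): fully covered by B → removed.

[1, 3) ∪ [4, 6) ∪ [23, 26)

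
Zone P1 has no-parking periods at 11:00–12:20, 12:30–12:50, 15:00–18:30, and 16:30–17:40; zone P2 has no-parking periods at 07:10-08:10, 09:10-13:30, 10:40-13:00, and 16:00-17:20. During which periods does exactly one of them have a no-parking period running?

First set merges to 11:00–12:20, 12:30–12:50, 15:00–18:30.
Second set merges to 07:10–08:10, 09:10–13:30, 16:00–17:20.
Only in the first: 15:00–16:00, 17:20–18:30.
Only in the second: 07:10–08:10, 09:10–11:00, 12:20–12:30, 12:50–13:30.
Together these are the periods covered by exactly one.

07:10–08:10, 09:10–11:00, 12:20–12:30, 12:50–13:30, 15:00–16:00, 17:20–18:30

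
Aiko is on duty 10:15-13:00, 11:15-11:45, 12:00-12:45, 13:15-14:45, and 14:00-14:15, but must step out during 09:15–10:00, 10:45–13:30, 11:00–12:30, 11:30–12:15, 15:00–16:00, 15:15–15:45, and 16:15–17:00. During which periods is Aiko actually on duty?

10:15–10:45, 13:30–14:45

First set merges to 10:15–13:00, 13:15–14:45.
Second set merges to 09:15–10:00, 10:45–13:30, 15:00–16:00, 16:15–17:00.
10:15–13:00 \ B = 10:15–10:45.
13:15–14:45 \ B = 13:30–14:45.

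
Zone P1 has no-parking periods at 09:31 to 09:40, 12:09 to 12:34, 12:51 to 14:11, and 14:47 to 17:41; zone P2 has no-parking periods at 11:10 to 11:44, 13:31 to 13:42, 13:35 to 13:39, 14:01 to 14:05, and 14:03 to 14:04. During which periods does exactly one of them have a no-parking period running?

09:31-09:40, 11:10-11:44, 12:09-12:34, 12:51-13:31, 13:42-14:01, 14:05-14:11, 14:47-17:41

Merge the second list: 11:10-11:44, 13:31-13:42, 14:01-14:05.
A but not B: 09:31-09:40, 12:09-12:34, 12:51-13:31, 13:42-14:01, 14:05-14:11, 14:47-17:41.
B but not A: 11:10-11:44.
Combining gives A △ B.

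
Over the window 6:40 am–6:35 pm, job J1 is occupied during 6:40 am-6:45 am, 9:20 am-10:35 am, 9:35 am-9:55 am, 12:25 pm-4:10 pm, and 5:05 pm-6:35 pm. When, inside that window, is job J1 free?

6:45 am–9:20 am, 10:35 am–12:25 pm, 4:10 pm–5:05 pm

Covered (merged): 6:40 am–6:45 am, 9:20 am–10:35 am, 12:25 pm–4:10 pm, 5:05 pm–6:35 pm.
Complement within 6:40 am–6:35 pm: 6:45 am–9:20 am, 10:35 am–12:25 pm, 4:10 pm–5:05 pm.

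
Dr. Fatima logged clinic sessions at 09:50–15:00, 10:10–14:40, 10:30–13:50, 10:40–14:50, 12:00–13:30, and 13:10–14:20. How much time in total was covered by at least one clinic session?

5 h 10 min

Merged: 09:50–15:00.
Length: 5 h 10 min.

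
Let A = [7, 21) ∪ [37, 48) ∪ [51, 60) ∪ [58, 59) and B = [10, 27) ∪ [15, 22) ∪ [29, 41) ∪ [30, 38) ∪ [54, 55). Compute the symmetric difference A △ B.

[7, 10) ∪ [21, 27) ∪ [29, 37) ∪ [41, 48) ∪ [51, 54) ∪ [55, 60)

Merge the first list: [7, 21), [37, 48), [51, 60).
Merge the second list: [10, 27), [29, 41), [54, 55).
A but not B: [7, 10), [41, 48), [51, 54), [55, 60).
B but not A: [21, 27), [29, 37).
Combining gives A △ B.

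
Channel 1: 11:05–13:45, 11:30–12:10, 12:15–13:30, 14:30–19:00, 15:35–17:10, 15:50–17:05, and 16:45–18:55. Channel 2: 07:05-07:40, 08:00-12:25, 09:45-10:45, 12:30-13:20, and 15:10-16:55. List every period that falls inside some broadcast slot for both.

First set merges to 11:05–13:45, 14:30–19:00.
Second set merges to 07:05–07:40, 08:00–12:25, 12:30–13:20, 15:10–16:55.
11:05–13:45 meets the second set on 11:05–12:25, 12:30–13:20.
14:30–19:00 meets the second set on 15:10–16:55.

11:05–12:25, 12:30–13:20, 15:10–16:55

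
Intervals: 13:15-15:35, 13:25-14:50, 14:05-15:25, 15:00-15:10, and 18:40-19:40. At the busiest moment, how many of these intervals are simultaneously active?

At 14:05, 3 of the intervals are simultaneously active.
No point has more.

3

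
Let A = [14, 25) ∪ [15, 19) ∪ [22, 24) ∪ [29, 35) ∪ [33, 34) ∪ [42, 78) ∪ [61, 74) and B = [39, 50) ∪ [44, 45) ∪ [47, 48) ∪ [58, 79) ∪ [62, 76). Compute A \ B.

A, merged: [14, 25), [29, 35), [42, 78).
B, merged: [39, 50), [58, 79).
[14, 25): nothing removed.
[29, 35): nothing removed.
[42, 78) \ B = [50, 58).

[14, 25) ∪ [29, 35) ∪ [50, 58)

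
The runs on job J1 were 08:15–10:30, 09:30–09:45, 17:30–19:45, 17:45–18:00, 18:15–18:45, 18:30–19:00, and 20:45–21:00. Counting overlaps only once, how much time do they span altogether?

4 h 45 min

Merged: 08:15-10:30, 17:30-19:45, 20:45-21:00.
Lengths: 2 h 15 min + 2 h 15 min + 15 min = 4 h 45 min.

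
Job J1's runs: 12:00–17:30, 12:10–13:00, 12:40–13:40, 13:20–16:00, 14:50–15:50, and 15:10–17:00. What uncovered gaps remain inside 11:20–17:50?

11:20–12:00, 17:30–17:50

Covered (merged): 12:00–17:30.
Gaps within 11:20–17:50: 11:20–12:00, 17:30–17:50.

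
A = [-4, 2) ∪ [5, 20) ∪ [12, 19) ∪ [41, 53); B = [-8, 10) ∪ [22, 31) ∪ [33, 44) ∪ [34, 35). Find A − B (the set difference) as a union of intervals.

Merge the first list: [-4, 2), [5, 20), [41, 53).
Merge the second list: [-8, 10), [22, 31), [33, 44).
[-4, 2): entirely removed.
[5, 20) \ B = [10, 20).
[41, 53) \ B = [44, 53).

[10, 20) ∪ [44, 53)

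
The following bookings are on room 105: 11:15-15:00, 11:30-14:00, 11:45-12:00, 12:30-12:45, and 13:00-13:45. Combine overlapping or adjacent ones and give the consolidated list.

11:30-14:00 overlaps/touches 11:15-15:00 → extend to 11:15-15:00.
11:45-12:00 overlaps/touches 11:15-15:00 → extend to 11:15-15:00.
12:30-12:45 overlaps/touches 11:15-15:00 → extend to 11:15-15:00.
13:00-13:45 overlaps/touches 11:15-15:00 → extend to 11:15-15:00.

11:15-15:00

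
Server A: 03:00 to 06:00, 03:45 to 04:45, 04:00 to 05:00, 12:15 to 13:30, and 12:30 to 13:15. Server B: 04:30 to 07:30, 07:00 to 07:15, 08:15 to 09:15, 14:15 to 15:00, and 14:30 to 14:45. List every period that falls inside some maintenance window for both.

A, merged: 03:00–06:00, 12:15–13:30.
B, merged: 04:30–07:30, 08:15–09:15, 14:15–15:00.
03:00–06:00 overlaps B on 04:30–06:00.
12:15–13:30 falls entirely outside B.

04:30–06:00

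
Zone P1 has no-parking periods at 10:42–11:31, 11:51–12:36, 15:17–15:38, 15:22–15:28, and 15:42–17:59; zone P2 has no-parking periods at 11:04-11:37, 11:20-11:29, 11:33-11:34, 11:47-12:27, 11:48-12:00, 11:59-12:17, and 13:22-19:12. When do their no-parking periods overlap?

11:04–11:31, 11:51–12:27, 15:17–15:38, 15:42–17:59

Merge the first list: 10:42–11:31, 11:51–12:36, 15:17–15:38, 15:42–17:59.
Merge the second list: 11:04–11:37, 11:47–12:27, 13:22–19:12.
10:42–11:31 ∩ B → 11:04–11:31.
11:51–12:36 ∩ B → 11:51–12:27.
15:17–15:38 ∩ B → 15:17–15:38.
15:42–17:59 ∩ B → 15:42–17:59.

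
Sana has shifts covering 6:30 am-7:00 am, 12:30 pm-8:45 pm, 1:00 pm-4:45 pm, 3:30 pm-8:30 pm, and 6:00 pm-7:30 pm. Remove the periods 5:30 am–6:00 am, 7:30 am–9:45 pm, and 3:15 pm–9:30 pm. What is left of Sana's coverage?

6:30 am–7:00 am

A, merged: 6:30 am–7:00 am, 12:30 pm–8:45 pm.
B, merged: 5:30 am–6:00 am, 7:30 am–9:45 pm.
6:30 am–7:00 am: nothing removed.
12:30 pm–8:45 pm: entirely removed.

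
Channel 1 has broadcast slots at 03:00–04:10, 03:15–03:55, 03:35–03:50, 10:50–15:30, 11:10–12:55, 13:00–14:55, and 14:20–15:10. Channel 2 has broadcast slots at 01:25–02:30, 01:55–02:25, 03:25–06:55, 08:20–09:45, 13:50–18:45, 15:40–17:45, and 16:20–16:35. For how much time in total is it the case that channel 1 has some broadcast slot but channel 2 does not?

3 h 25 min

A, merged: 03:00–04:10, 10:50–15:30.
B, merged: 01:25–02:30, 03:25–06:55, 08:20–09:45, 13:50–18:45.
A \ B = 03:00–03:25, 10:50–13:50.
Total: 25 min + 3 h = 3 h 25 min.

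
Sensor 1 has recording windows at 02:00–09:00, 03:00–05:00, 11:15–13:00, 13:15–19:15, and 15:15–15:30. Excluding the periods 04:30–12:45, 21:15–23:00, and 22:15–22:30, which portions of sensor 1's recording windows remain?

02:00–04:30, 12:45–13:00, 13:15–19:15

Merge the first list: 02:00–09:00, 11:15–13:00, 13:15–19:15.
Merge the second list: 04:30–12:45, 21:15–23:00.
02:00–09:00 minus B → 02:00–04:30.
11:15–13:00 minus B → 12:45–13:00.
13:15–19:15: no B overlap → unchanged.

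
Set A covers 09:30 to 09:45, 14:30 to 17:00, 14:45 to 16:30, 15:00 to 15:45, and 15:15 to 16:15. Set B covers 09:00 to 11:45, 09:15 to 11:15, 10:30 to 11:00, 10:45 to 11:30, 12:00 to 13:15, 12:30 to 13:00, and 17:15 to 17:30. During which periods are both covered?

A, merged: 09:30–09:45, 14:30–17:00.
B, merged: 09:00–11:45, 12:00–13:15, 17:15–17:30.
09:30–09:45 meets the second set on 09:30–09:45.
14:30–17:00: no overlap with the second set.

09:30–09:45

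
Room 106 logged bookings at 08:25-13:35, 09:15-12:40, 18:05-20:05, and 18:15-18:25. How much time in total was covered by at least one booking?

7 h 10 min

Merged: 08:25–13:35, 18:05–20:05.
Lengths: 5 h 10 min + 2 h = 7 h 10 min.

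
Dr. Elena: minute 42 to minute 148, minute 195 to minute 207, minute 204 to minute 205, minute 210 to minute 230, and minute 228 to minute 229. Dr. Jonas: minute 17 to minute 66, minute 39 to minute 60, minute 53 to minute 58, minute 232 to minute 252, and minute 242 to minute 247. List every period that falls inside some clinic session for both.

minute 42 to minute 66

Merge the first list: minute 42 to minute 148, minute 195 to minute 207, minute 210 to minute 230.
Merge the second list: minute 17 to minute 66, minute 232 to minute 252.
minute 42 to minute 148 meets the second set on minute 42 to minute 66.
minute 195 to minute 207: no overlap with the second set.
minute 210 to minute 230: no overlap with the second set.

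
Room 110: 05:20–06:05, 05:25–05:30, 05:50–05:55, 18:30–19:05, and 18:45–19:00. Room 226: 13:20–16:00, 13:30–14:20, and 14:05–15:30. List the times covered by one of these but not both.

Merge the first list: 05:20-06:05, 18:30-19:05.
Merge the second list: 13:20-16:00.
Only in the first: 05:20-06:05, 18:30-19:05.
Only in the second: 13:20-16:00.
Together these are the periods covered by exactly one.

05:20-06:05, 13:20-16:00, 18:30-19:05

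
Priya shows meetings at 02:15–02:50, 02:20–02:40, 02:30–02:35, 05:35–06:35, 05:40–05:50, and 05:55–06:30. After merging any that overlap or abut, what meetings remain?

02:15–02:50, 05:35–06:35

02:20–02:40 overlaps/touches 02:15–02:50 → extend to 02:15–02:50.
02:30–02:35 overlaps/touches 02:15–02:50 → extend to 02:15–02:50.
05:35–06:35 is disjoint → start new block.
05:40–05:50 overlaps/touches 05:35–06:35 → extend to 05:35–06:35.
05:55–06:30 overlaps/touches 05:35–06:35 → extend to 05:35–06:35.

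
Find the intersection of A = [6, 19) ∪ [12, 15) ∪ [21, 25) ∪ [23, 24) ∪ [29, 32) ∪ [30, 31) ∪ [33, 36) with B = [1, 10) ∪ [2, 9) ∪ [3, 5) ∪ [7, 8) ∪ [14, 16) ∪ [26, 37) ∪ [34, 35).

[6, 10) ∪ [14, 16) ∪ [29, 32) ∪ [33, 36)

A, merged: [6, 19), [21, 25), [29, 32), [33, 36).
B, merged: [1, 10), [14, 16), [26, 37).
[6, 19) overlaps B on [6, 10), [14, 16).
[21, 25) falls entirely outside B.
[29, 32) overlaps B on [29, 32).
[33, 36) overlaps B on [33, 36).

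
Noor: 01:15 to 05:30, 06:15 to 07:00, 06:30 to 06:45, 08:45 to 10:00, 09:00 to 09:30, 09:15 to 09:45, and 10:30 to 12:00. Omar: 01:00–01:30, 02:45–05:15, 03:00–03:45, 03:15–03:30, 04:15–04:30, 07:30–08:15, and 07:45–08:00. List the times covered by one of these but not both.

01:00–01:15, 01:30–02:45, 05:15–05:30, 06:15–07:00, 07:30–08:15, 08:45–10:00, 10:30–12:00

First set merges to 01:15–05:30, 06:15–07:00, 08:45–10:00, 10:30–12:00.
Second set merges to 01:00–01:30, 02:45–05:15, 07:30–08:15.
A \ B = 01:30–02:45, 05:15–05:30, 06:15–07:00, 08:45–10:00, 10:30–12:00.
B \ A = 01:00–01:15, 07:30–08:15.
Union of the two gives the symmetric difference.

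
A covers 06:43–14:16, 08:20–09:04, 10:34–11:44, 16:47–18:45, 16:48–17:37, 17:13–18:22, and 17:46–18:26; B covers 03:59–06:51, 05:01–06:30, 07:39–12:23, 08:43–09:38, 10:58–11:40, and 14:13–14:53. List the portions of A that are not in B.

A, merged: 06:43–14:16, 16:47–18:45.
B, merged: 03:59–06:51, 07:39–12:23, 14:13–14:53.
06:43–14:16 \ B = 06:51–07:39, 12:23–14:13.
16:47–18:45: nothing removed.

06:51–07:39, 12:23–14:13, 16:47–18:45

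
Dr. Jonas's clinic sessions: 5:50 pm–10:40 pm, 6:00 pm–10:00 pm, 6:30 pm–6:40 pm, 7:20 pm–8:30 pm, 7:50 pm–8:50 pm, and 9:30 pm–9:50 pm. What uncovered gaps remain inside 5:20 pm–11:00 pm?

Covered (merged): 5:50 pm–10:40 pm.
Complement within 5:20 pm–11:00 pm: 5:20 pm–5:50 pm, 10:40 pm–11:00 pm.

5:20 pm–5:50 pm, 10:40 pm–11:00 pm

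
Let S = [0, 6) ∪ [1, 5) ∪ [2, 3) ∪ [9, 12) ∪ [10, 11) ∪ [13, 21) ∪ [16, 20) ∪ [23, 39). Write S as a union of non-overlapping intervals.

[1, 5) overlaps/touches [0, 6) → extend to [0, 6).
[2, 3) overlaps/touches [0, 6) → extend to [0, 6).
[9, 12) is disjoint → start new block.
[10, 11) overlaps/touches [9, 12) → extend to [9, 12).
[13, 21) is disjoint → start new block.
[16, 20) overlaps/touches [13, 21) → extend to [13, 21).
[23, 39) is disjoint → start new block.

[0, 6) ∪ [9, 12) ∪ [13, 21) ∪ [23, 39)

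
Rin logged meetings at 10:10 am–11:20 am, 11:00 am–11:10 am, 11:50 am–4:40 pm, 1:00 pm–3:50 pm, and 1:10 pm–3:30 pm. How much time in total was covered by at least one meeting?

Merged: 10:10 am–11:20 am, 11:50 am–4:40 pm.
Lengths: 1 h 10 min + 4 h 50 min = 6 h.

6 h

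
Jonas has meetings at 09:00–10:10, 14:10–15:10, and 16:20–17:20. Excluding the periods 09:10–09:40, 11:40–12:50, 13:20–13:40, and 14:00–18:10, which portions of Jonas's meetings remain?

09:00–09:10, 09:40–10:10

09:00–10:10 minus B → 09:00–09:10, 09:40–10:10.
14:10–15:10: fully covered by B → removed.
16:20–17:20: fully covered by B → removed.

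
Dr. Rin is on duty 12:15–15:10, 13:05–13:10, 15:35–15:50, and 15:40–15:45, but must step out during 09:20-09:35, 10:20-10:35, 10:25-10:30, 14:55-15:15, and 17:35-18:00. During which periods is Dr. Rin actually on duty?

A, merged: 12:15–15:10, 15:35–15:50.
B, merged: 09:20–09:35, 10:20–10:35, 14:55–15:15, 17:35–18:00.
12:15–15:10 \ B = 12:15–14:55.
15:35–15:50: nothing removed.

12:15–14:55, 15:35–15:50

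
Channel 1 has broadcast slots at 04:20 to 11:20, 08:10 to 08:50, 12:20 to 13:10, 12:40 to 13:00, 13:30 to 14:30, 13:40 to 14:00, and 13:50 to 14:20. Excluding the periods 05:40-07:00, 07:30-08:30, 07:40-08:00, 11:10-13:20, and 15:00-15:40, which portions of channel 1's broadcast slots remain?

04:20-05:40, 07:00-07:30, 08:30-11:10, 13:30-14:30

First set merges to 04:20-11:20, 12:20-13:10, 13:30-14:30.
Second set merges to 05:40-07:00, 07:30-08:30, 11:10-13:20, 15:00-15:40.
04:20-11:20 with B removed leaves 04:20-05:40, 07:00-07:30, 08:30-11:10.
12:20-13:10 lies entirely inside B → drops out.
13:30-14:30 is untouched.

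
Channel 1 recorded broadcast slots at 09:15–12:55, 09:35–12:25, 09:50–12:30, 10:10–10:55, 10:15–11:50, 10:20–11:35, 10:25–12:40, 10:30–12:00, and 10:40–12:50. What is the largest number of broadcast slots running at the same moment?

Walk the sorted start/end points keeping a running depth.
The depth first hits 9 at 10:40.

9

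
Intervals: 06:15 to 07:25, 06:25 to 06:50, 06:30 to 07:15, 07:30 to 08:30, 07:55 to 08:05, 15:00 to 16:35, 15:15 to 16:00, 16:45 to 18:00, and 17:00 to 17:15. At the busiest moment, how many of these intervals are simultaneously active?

3

Walk the sorted start/end points keeping a running depth.
The depth first hits 3 at 06:30.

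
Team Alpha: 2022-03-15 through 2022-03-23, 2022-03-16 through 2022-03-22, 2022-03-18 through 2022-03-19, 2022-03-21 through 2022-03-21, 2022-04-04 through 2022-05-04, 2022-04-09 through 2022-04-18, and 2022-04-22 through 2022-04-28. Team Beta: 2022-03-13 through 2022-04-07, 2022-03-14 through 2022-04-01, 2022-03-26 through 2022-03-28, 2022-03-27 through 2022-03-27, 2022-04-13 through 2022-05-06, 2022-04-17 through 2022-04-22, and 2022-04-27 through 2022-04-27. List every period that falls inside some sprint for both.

2022-03-15 through 2022-03-23, 2022-04-04 through 2022-04-07, 2022-04-13 through 2022-05-04

Merge the first list: 2022-03-15 through 2022-03-23, 2022-04-04 through 2022-05-04.
Merge the second list: 2022-03-13 through 2022-04-07, 2022-04-13 through 2022-05-06.
2022-03-15 through 2022-03-23 meets the second set on 2022-03-15 through 2022-03-23.
2022-04-04 through 2022-05-04 meets the second set on 2022-04-04 through 2022-04-07, 2022-04-13 through 2022-05-04.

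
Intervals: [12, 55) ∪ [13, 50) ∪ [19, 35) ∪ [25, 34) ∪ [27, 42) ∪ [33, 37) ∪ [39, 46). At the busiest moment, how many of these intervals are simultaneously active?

6

Sweep endpoints in order; track running count of active intervals.
Peak of 6 reached at 33.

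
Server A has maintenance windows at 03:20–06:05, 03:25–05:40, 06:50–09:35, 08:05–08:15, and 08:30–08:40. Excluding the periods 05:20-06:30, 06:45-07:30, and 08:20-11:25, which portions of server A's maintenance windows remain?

First set merges to 03:20–06:05, 06:50–09:35.
03:20–06:05 minus B → 03:20–05:20.
06:50–09:35 minus B → 07:30–08:20.

03:20–05:20, 07:30–08:20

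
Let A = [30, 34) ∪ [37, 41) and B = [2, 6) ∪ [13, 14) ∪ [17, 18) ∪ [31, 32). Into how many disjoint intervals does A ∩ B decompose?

A ∩ B = [31, 32).
That is 1 disjoint piece.

1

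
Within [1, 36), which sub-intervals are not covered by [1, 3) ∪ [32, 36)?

Covered (merged): [1, 3), [32, 36).
Uncovered inside [1, 36): [3, 32).

[3, 32)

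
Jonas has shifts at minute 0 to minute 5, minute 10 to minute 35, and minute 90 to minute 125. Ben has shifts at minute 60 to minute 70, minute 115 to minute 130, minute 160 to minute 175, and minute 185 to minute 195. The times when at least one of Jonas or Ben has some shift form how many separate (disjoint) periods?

A ∪ B = minute 0 to minute 5, minute 10 to minute 35, minute 60 to minute 70, minute 90 to minute 130, minute 160 to minute 175, minute 185 to minute 195.
That is 6 disjoint pieces.

6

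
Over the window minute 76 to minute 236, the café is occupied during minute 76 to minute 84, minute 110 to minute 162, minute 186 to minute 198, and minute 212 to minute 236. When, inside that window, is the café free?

The merged coverage is minute 76 to minute 84, minute 110 to minute 162, minute 186 to minute 198, minute 212 to minute 236.
Complement within minute 76 to minute 236: minute 84 to minute 110, minute 162 to minute 186, minute 198 to minute 212.

minute 84 to minute 110, minute 162 to minute 186, minute 198 to minute 212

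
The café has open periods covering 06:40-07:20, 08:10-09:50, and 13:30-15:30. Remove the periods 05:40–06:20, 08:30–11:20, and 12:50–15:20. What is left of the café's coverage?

06:40-07:20 is untouched.
08:10-09:50 with B removed leaves 08:10-08:30.
13:30-15:30 with B removed leaves 15:20-15:30.

06:40-07:20, 08:10-08:30, 15:20-15:30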